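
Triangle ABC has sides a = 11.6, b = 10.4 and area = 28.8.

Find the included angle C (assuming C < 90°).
Area = ½·a·b·sin(C)  ⇒  sin(C) = 2·Area/(a·b) = 2·28.8/(11.6·10.4) = 57.6/120.64 ≈ 0.477454
C = arcsin(0.477454) ≈ 28.5192° (taking the acute solution since C < 90°)

C = 28.52°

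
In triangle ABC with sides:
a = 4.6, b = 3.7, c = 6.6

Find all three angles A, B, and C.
Law of cosines for each angle (a² = 21.16, b² = 13.69, c² = 43.56):
cos(A) = (b² + c² − a²)/(2bc) = (13.69 + 43.56 − 21.16)/(2·3.7·6.6) = 36.09/48.84 ≈ 0.738943  ⇒  A ≈ 42.3585°
cos(B) = (a² + c² − b²)/(2ac) = (21.16 + 43.56 − 13.69)/(2·4.6·6.6) = 51.03/60.72 ≈ 0.840415  ⇒  B ≈ 32.816°
cos(C) = (a² + b² − c²)/(2ab) = (21.16 + 13.69 − 43.56)/(2·4.6·3.7) = -8.71/34.04 ≈ -0.255875  ⇒  C ≈ 104.825°
Check: A + B + C ≈ 180°

A = 42.36°, B = 32.82°, C = 104.8°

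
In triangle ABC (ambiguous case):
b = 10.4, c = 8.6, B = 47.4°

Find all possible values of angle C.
b/sin(B) = c/sin(C)  ⇒  sin(C) = c·sin(B)/b = 8.6·sin(47.4°)/10.4
sin(47.4°) ≈ 0.736097
sin(C) ≈ 8.6·0.736097/10.4 ≈ 6.33043/10.4 ≈ 0.608696
Candidate 1: C₁ = arcsin(0.608696) ≈ 37.4953°  →  A = 180° − 47.4° − 37.4953° ≈ 95.1047° > 0, valid
Candidate 2: C₂ = 180° − C₁ ≈ 142.505°  →  A = 180° − 47.4° − 142.505° ≈ -9.9047° ≤ 0, not a valid triangle

C = 37.5° (one solution)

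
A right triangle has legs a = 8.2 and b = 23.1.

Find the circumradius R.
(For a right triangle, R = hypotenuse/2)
Hypotenuse c = √(a² + b²) = √(67.24 + 533.61) = √600.85 ≈ 24.5122
R = c/2 ≈ 24.5122/2 ≈ 12.2561

R = 12.26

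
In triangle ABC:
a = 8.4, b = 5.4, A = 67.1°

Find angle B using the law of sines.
a/sin(A) = b/sin(B)  ⇒  sin(B) = b·sin(A)/a = 5.4·sin(67.1°)/8.4
sin(67.1°) ≈ 0.921185
sin(B) ≈ 5.4·0.921185/8.4 ≈ 4.9744/8.4 ≈ 0.592191
B = arcsin(0.592191) ≈ 36.3126°
(Since b ≤ a we need B ≤ A, so the obtuse alternative 180° − 36.3126° ≈ 143.687° is rejected.)

B = 36.31°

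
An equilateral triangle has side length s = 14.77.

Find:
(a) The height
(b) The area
(a) The height splits the triangle into two 30-60-90 halves: h = s·√3/2 = 14.77·1.73205/2 ≈ 25.5824/2 ≈ 12.7912
(b) Area = (√3/4)·s² = (√3/4)·14.77² = (√3/4)·218.1529 ≈ 0.433013·218.1529 ≈ 94.463

Height = 12.79, Area = 94.46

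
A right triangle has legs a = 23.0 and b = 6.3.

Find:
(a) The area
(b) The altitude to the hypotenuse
(a) The legs are perpendicular, so Area = ½·a·b = ½·23.0·6.3 = ½·144.9 = 72.45
(b) Hypotenuse c = √(a² + b²) = √(529 + 39.69) = √568.69 ≈ 23.8472
    Area = ½·c·h_c  ⇒  h_c = 2·Area/c = 144.9/23.8472 ≈ 6.07618

Area = 72.45, h_c = 6.076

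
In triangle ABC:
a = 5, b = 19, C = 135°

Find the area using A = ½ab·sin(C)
A = ½·a·b·sin(C) = ½·5·19·sin(135°)
sin(135°) ≈ 0.707107
A ≈ ½·95·0.707107 = 47.5·0.707107 ≈ 33.5876

Area = 33.59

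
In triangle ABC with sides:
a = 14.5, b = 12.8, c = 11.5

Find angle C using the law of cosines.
c² = a² + b² − 2ab·cos(C)  ⇒  cos(C) = (a² + b² − c²)/(2ab)
cos(C) = (14.5² + 12.8² − 11.5²)/(2·14.5·12.8) = (210.25 + 163.84 − 132.25)/371.2 = 241.84/371.2 ≈ 0.651509
C = arccos(0.651509) ≈ 49.3446°

C = 49.34°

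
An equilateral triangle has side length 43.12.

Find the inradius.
r = Area/s with s the semi-perimeter.
Area = (√3/4)·43.12² = (√3/4)·1859.3344 ≈ 0.433013·1859.3344 ≈ 805.115
s = 3·43.12/2 = 64.68
r ≈ 805.115/64.68 ≈ 12.4477
(Equivalently r = side/(2√3) = 43.12/3.4641 ≈ 12.4477.)

r = 12.45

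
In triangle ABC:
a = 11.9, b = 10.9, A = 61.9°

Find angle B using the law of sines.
a/sin(A) = b/sin(B)  ⇒  sin(B) = b·sin(A)/a = 10.9·sin(61.9°)/11.9
sin(61.9°) ≈ 0.882127
sin(B) ≈ 10.9·0.882127/11.9 ≈ 9.61518/11.9 ≈ 0.807999
B = arcsin(0.807999) ≈ 53.9008°
(Since b ≤ a we need B ≤ A, so the obtuse alternative 180° − 53.9008° ≈ 126.099° is rejected.)

B = 53.9°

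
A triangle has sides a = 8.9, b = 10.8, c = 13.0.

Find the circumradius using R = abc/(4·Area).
First find the area with Heron's formula.
s = (8.9 + 10.8 + 13.0)/2 = 16.35
Area = √(s(s−a)(s−b)(s−c)) = √(16.35·7.45·5.55·3.35) ≈ √2264.71 ≈ 47.5889
abc = 8.9·10.8·13.0 = 1249.56
R = abc/(4·Area) ≈ 1249.56/(4·47.5889) = 1249.56/190.356 ≈ 6.56434

R = 6.564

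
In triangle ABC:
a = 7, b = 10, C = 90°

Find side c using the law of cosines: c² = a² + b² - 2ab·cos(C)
c² = 7² + 10² − 2·7·10·cos(90°)
cos(90°) ≈ 0
c² ≈ 49 + 100 − 140·(0) ≈ 149 − 0 ≈ 149
c ≈ √149 ≈ 12.2066

c = 12.21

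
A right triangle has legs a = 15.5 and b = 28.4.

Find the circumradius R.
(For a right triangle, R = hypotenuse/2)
Hypotenuse c = √(a² + b²) = √(240.25 + 806.56) = √1046.81 ≈ 32.3544
R = c/2 ≈ 32.3544/2 ≈ 16.1772

R = 16.18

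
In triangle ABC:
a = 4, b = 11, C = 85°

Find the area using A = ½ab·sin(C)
A = ½·a·b·sin(C) = ½·4·11·sin(85°)
sin(85°) ≈ 0.996195
A ≈ ½·44·0.996195 = 22·0.996195 ≈ 21.9163

Area = 21.92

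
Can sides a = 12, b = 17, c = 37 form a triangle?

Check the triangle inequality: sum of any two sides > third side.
a + b vs c: 12 + 17 = 29 ≤ 37  ✗
a + c vs b: 12 + 37 = 49 > 17  ✓
b + c vs a: 17 + 37 = 54 > 12  ✓

No: 12 + 17 = 29 is not > 37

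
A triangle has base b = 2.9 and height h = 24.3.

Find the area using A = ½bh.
A = ½·b·h = ½·2.9·24.3 = ½·70.47 = 35.235

Area = 35.235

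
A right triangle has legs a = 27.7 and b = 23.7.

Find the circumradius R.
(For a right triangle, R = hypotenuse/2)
Hypotenuse c = √(a² + b²) = √(767.29 + 561.69) = √1328.98 ≈ 36.4552
R = c/2 ≈ 36.4552/2 ≈ 18.2276

R = 18.23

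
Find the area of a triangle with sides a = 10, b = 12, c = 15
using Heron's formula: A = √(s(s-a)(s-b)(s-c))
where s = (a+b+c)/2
s = (10 + 12 + 15)/2 = 37/2 = 18.5
s − a = 8.5, s − b = 6.5, s − c = 3.5
s(s−a)(s−b)(s−c) = 18.5·8.5·6.5·3.5 = 3577.4375
Area = √3577.4375 ≈ 59.8117

s = 18.5, Area = 59.81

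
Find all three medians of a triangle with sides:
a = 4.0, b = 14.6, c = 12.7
Median formula: m_a = ½√(2b² + 2c² − a²) (and cyclically). a² = 16, b² = 213.16, c² = 161.29.
m_a = ½√(2·213.16 + 2·161.29 − 16) = ½√732.9 ≈ ½·27.0721 ≈ 13.5361
m_b = ½√(2·16 + 2·161.29 − 213.16) = ½√141.42 ≈ ½·11.892 ≈ 5.94601
m_c = ½√(2·16 + 2·213.16 − 161.29) = ½√297.03 ≈ ½·17.2346 ≈ 8.61728

m_a = 13.54, m_b = 5.946, m_c = 8.617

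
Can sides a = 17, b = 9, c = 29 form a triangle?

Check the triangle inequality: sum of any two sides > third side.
a + b vs c: 17 + 9 = 26 ≤ 29  ✗
a + c vs b: 17 + 29 = 46 > 9  ✓
b + c vs a: 9 + 29 = 38 > 17  ✓

No: 17 + 9 = 26 is not > 29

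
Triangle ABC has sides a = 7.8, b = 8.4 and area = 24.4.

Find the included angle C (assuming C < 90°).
Area = ½·a·b·sin(C)  ⇒  sin(C) = 2·Area/(a·b) = 2·24.4/(7.8·8.4) = 48.8/65.52 ≈ 0.744811
C = arcsin(0.744811) ≈ 48.1428° (taking the acute solution since C < 90°)

C = 48.14°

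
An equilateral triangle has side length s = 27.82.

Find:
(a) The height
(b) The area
(a) The height splits the triangle into two 30-60-90 halves: h = s·√3/2 = 27.82·1.73205/2 ≈ 48.1857/2 ≈ 24.0928
(b) Area = (√3/4)·s² = (√3/4)·27.82² = (√3/4)·773.9524 ≈ 0.433013·773.9524 ≈ 335.131

Height = 24.09, Area = 335.1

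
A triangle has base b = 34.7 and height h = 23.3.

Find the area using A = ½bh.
A = ½·b·h = ½·34.7·23.3 = ½·808.51 = 404.255

Area = 404.255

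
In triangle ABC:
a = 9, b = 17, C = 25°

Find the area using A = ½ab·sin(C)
A = ½·a·b·sin(C) = ½·9·17·sin(25°)
sin(25°) ≈ 0.422618
A ≈ ½·153·0.422618 = 76.5·0.422618 ≈ 32.3303

Area = 32.33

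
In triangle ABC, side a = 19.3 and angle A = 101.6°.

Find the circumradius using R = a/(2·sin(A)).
R = a/(2·sin(A)) = 19.3/(2·sin(101.6°))
sin(101.6°) ≈ 0.979575
R ≈ 19.3/(2·0.979575) = 19.3/1.95915 ≈ 9.85121

R = 9.851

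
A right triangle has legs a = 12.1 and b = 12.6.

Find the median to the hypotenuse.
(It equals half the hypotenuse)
Hypotenuse c = √(a² + b²) = √(146.41 + 158.76) = √305.17 ≈ 17.4691
Median to hypotenuse = c/2 ≈ 17.4691/2 ≈ 8.73456

Median = 8.735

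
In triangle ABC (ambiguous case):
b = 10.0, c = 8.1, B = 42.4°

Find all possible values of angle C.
b/sin(B) = c/sin(C)  ⇒  sin(C) = c·sin(B)/b = 8.1·sin(42.4°)/10.0
sin(42.4°) ≈ 0.674302
sin(C) ≈ 8.1·0.674302/10.0 ≈ 5.46185/10.0 ≈ 0.546185
Candidate 1: C₁ = arcsin(0.546185) ≈ 33.1057°  →  A = 180° − 42.4° − 33.1057° ≈ 104.494° > 0, valid
Candidate 2: C₂ = 180° − C₁ ≈ 146.894°  →  A = 180° − 42.4° − 146.894° ≈ -9.2943° ≤ 0, not a valid triangle

C = 33.11° (one solution)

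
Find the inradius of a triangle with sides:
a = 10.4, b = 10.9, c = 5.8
r = Area/s where s is the semi-perimeter.
s = (10.4 + 10.9 + 5.8)/2 = 27.1/2 = 13.55
Area = √(s(s−a)(s−b)(s−c)) = √(13.55·3.15·2.65·7.75) ≈ √876.592 ≈ 29.6073
r ≈ 29.6073/13.55 ≈ 2.18504

r = 2.185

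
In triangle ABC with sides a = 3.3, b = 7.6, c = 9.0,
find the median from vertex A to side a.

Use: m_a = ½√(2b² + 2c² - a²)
m_a = ½√(2·7.6² + 2·9.0² − 3.3²) = ½√(2·57.76 + 2·81 − 10.89) = ½√(115.52 + 162 − 10.89) = ½√266.63
√266.63 ≈ 16.3288, so m_a ≈ 8.1644

m_a = 8.164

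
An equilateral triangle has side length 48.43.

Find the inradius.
r = Area/s with s the semi-perimeter.
Area = (√3/4)·48.43² = (√3/4)·2345.4649 ≈ 0.433013·2345.4649 ≈ 1015.62
s = 3·48.43/2 = 72.645
r ≈ 1015.62/72.645 ≈ 13.9805
(Equivalently r = side/(2√3) = 48.43/3.4641 ≈ 13.9805.)

r = 13.98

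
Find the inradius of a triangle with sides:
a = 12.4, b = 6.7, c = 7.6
r = Area/s where s is the semi-perimeter.
s = (12.4 + 6.7 + 7.6)/2 = 26.7/2 = 13.35
Area = √(s(s−a)(s−b)(s−c)) = √(13.35·0.95·6.65·5.75) ≈ √484.947 ≈ 22.0215
r ≈ 22.0215/13.35 ≈ 1.64955

r = 1.65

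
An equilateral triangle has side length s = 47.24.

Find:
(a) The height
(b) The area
(a) The height splits the triangle into two 30-60-90 halves: h = s·√3/2 = 47.24·1.73205/2 ≈ 81.8221/2 ≈ 40.911
(b) Area = (√3/4)·s² = (√3/4)·47.24² = (√3/4)·2231.6176 ≈ 0.433013·2231.6176 ≈ 966.319

Height = 40.91, Area = 966.3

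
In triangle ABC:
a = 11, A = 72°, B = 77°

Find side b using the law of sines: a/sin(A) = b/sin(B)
a/sin(A) = b/sin(B)  ⇒  b = a·sin(B)/sin(A) = 11·sin(77°)/sin(72°)
sin(77°) ≈ 0.97437, sin(72°) ≈ 0.951057
b ≈ 11·0.97437/0.951057 ≈ 10.7181/0.951057 ≈ 11.2696

b = 11.27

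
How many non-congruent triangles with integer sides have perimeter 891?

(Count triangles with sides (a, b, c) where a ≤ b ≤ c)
Let a ≤ b ≤ c with a + b + c = 891. The only binding inequality is a + b > c, i.e. 891 − c > c, so c < 891/2; and c ≥ 891/3 since c is the largest side.
So 297 ≤ c ≤ 445. For each c, b runs from ⌈(891 − c)/2⌉ up to c (then a = 891 − b − c satisfies 1 ≤ a ≤ b automatically), giving c − ⌈(891 − c)/2⌉ + 1 choices.
Summing over c: 1 + 2 + 4 + 5 + … + 221 + 223  (149 terms, c = 297, …, 445) = 16651
Check (closed form: nearest integer to p²/48 for even p, (p+3)²/48 for odd p): (891+3)²/48 = 894²/48 = 799236/48 ≈ 16650.75 → 16651

16651 triangles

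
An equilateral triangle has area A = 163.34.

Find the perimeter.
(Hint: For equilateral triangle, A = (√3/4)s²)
A = (√3/4)s²  ⇒  s² = 4A/√3 = 4·163.34/√3 = 653.36/1.73205 ≈ 377.218
s ≈ √377.218 ≈ 19.4221
Perimeter = 3s ≈ 3·19.4221 ≈ 58.2663

Perimeter = 58.27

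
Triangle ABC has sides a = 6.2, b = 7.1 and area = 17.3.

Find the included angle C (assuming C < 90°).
Area = ½·a·b·sin(C)  ⇒  sin(C) = 2·Area/(a·b) = 2·17.3/(6.2·7.1) = 34.6/44.02 ≈ 0.786006
C = arcsin(0.786006) ≈ 51.8139° (taking the acute solution since C < 90°)

C = 51.81°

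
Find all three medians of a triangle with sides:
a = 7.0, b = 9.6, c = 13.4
Median formula: m_a = ½√(2b² + 2c² − a²) (and cyclically). a² = 49, b² = 92.16, c² = 179.56.
m_a = ½√(2·92.16 + 2·179.56 − 49) = ½√494.44 ≈ ½·22.236 ≈ 11.118
m_b = ½√(2·49 + 2·179.56 − 92.16) = ½√364.96 ≈ ½·19.1039 ≈ 9.55196
m_c = ½√(2·49 + 2·92.16 − 179.56) = ½√102.76 ≈ ½·10.1371 ≈ 5.06853

m_a = 11.12, m_b = 9.552, m_c = 5.069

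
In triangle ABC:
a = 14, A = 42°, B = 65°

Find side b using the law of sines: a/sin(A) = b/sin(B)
a/sin(A) = b/sin(B)  ⇒  b = a·sin(B)/sin(A) = 14·sin(65°)/sin(42°)
sin(65°) ≈ 0.906308, sin(42°) ≈ 0.669131
b ≈ 14·0.906308/0.669131 ≈ 12.6883/0.669131 ≈ 18.9624

b = 18.96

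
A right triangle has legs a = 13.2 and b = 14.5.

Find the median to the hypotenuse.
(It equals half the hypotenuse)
Hypotenuse c = √(a² + b²) = √(174.24 + 210.25) = √384.49 ≈ 19.6084
Median to hypotenuse = c/2 ≈ 19.6084/2 ≈ 9.80421

Median = 9.804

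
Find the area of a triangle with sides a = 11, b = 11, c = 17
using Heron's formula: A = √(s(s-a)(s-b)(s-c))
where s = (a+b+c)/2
s = (11 + 11 + 17)/2 = 39/2 = 19.5
s − a = 8.5, s − b = 8.5, s − c = 2.5
s(s−a)(s−b)(s−c) = 19.5·8.5·8.5·2.5 = 3522.1875
Area = √3522.1875 ≈ 59.348

s = 19.5, Area = 59.35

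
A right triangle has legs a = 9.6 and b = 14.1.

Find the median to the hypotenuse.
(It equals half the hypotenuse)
Hypotenuse c = √(a² + b²) = √(92.16 + 198.81) = √290.97 ≈ 17.0578
Median to hypotenuse = c/2 ≈ 17.0578/2 ≈ 8.52892

Median = 8.529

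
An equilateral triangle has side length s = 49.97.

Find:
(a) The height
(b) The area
(a) The height splits the triangle into two 30-60-90 halves: h = s·√3/2 = 49.97·1.73205/2 ≈ 86.5506/2 ≈ 43.2753
(b) Area = (√3/4)·s² = (√3/4)·49.97² = (√3/4)·2497.0009 ≈ 0.433013·2497.0009 ≈ 1081.23

Height = 43.28, Area = 1081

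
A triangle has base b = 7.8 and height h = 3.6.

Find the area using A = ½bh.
A = ½·b·h = ½·7.8·3.6 = ½·28.08 = 14.04

Area = 14.04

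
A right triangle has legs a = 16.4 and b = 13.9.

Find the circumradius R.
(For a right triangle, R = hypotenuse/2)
Hypotenuse c = √(a² + b²) = √(268.96 + 193.21) = √462.17 ≈ 21.4981
R = c/2 ≈ 21.4981/2 ≈ 10.7491

R = 10.75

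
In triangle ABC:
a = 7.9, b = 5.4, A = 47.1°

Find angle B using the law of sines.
a/sin(A) = b/sin(B)  ⇒  sin(B) = b·sin(A)/a = 5.4·sin(47.1°)/7.9
sin(47.1°) ≈ 0.732543
sin(B) ≈ 5.4·0.732543/7.9 ≈ 3.95573/7.9 ≈ 0.500726
B = arcsin(0.500726) ≈ 30.048°
(Since b ≤ a we need B ≤ A, so the obtuse alternative 180° − 30.048° ≈ 149.952° is rejected.)

B = 30.05°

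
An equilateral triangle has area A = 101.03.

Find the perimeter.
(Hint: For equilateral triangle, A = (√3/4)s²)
A = (√3/4)s²  ⇒  s² = 4A/√3 = 4·101.03/√3 = 404.12/1.73205 ≈ 233.319
s ≈ √233.319 ≈ 15.2748
Perimeter = 3s ≈ 3·15.2748 ≈ 45.8243

Perimeter = 45.82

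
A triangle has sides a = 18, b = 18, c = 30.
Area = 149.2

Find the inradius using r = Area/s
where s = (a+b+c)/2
s = (18 + 18 + 30)/2 = 66/2 = 33
r = Area/s = 149.2/33 ≈ 4.52121

r = 4.521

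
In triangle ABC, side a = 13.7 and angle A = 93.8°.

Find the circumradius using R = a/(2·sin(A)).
R = a/(2·sin(A)) = 13.7/(2·sin(93.8°))
sin(93.8°) ≈ 0.997801
R ≈ 13.7/(2·0.997801) = 13.7/1.9956 ≈ 6.86509

R = 6.865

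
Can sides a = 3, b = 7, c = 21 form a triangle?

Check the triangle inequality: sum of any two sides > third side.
a + b vs c: 3 + 7 = 10 ≤ 21  ✗
a + c vs b: 3 + 21 = 24 > 7  ✓
b + c vs a: 7 + 21 = 28 > 3  ✓

No: 3 + 7 = 10 is not > 21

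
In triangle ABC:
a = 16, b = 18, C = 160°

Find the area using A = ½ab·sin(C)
A = ½·a·b·sin(C) = ½·16·18·sin(160°)
sin(160°) ≈ 0.34202
A ≈ ½·288·0.34202 = 144·0.34202 ≈ 49.2509

Area = 49.25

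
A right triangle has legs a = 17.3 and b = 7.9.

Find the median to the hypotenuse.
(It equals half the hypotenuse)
Hypotenuse c = √(a² + b²) = √(299.29 + 62.41) = √361.7 ≈ 19.0184
Median to hypotenuse = c/2 ≈ 19.0184/2 ≈ 9.50921

Median = 9.509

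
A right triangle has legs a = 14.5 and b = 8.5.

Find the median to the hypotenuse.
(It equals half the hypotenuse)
Hypotenuse c = √(a² + b²) = √(210.25 + 72.25) = √282.5 ≈ 16.8077
Median to hypotenuse = c/2 ≈ 16.8077/2 ≈ 8.40387

Median = 8.404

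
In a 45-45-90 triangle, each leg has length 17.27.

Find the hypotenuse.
In a 45-45-90 triangle the sides are in ratio 1 : 1 : √2, so hypotenuse = leg·√2.
Hypotenuse = 17.27·√2 ≈ 17.27·1.41421 ≈ 24.4235

Hypotenuse = 17.27√2 = 24.42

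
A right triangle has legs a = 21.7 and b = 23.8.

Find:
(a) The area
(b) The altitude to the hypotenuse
(a) The legs are perpendicular, so Area = ½·a·b = ½·21.7·23.8 = ½·516.46 = 258.23
(b) Hypotenuse c = √(a² + b²) = √(470.89 + 566.44) = √1037.33 ≈ 32.2076
    Area = ½·c·h_c  ⇒  h_c = 2·Area/c = 516.46/32.2076 ≈ 16.0353

Area = 258.23, h_c = 16.04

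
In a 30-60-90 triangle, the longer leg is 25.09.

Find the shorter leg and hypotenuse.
In a 30-60-90 triangle the sides are in ratio 1 : √3 : 2, so short leg = long leg/√3 and hypotenuse = 2·(short leg).
Short leg = 25.09/√3 ≈ 25.09/1.73205 ≈ 14.4857
Hypotenuse = 2·14.4857 ≈ 28.9714

Short leg = 14.49, Hypotenuse = 28.97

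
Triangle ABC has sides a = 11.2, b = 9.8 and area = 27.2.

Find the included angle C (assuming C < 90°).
Area = ½·a·b·sin(C)  ⇒  sin(C) = 2·Area/(a·b) = 2·27.2/(11.2·9.8) = 54.4/109.76 ≈ 0.495627
C = arcsin(0.495627) ≈ 29.7111° (taking the acute solution since C < 90°)

C = 29.71°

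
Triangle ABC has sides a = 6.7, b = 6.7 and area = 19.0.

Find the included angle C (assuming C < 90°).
Area = ½·a·b·sin(C)  ⇒  sin(C) = 2·Area/(a·b) = 2·19.0/(6.7·6.7) = 38/44.89 ≈ 0.846514
C = arcsin(0.846514) ≈ 57.8345° (taking the acute solution since C < 90°)

C = 57.83°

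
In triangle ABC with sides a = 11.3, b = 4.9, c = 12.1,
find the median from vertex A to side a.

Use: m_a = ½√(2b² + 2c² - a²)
m_a = ½√(2·4.9² + 2·12.1² − 11.3²) = ½√(2·24.01 + 2·146.41 − 127.69) = ½√(48.02 + 292.82 − 127.69) = ½√213.15
√213.15 ≈ 14.5997, so m_a ≈ 7.29983

m_a = 7.3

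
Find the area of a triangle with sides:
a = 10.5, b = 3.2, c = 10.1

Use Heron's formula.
s = (10.5 + 3.2 + 10.1)/2 = 23.8/2 = 11.9
s − a = 1.4, s − b = 8.7, s − c = 1.8
s(s−a)(s−b)(s−c) = 11.9·1.4·8.7·1.8 ≈ 260.896
Area = √260.896 ≈ 16.1523

Area = 16.15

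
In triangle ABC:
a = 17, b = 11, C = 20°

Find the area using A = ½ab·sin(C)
A = ½·a·b·sin(C) = ½·17·11·sin(20°)
sin(20°) ≈ 0.34202
A ≈ ½·187·0.34202 = 93.5·0.34202 ≈ 31.9789

Area = 31.98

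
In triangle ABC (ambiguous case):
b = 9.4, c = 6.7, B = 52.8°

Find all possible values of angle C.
b/sin(B) = c/sin(C)  ⇒  sin(C) = c·sin(B)/b = 6.7·sin(52.8°)/9.4
sin(52.8°) ≈ 0.79653
sin(C) ≈ 6.7·0.79653/9.4 ≈ 5.33675/9.4 ≈ 0.567739
Candidate 1: C₁ = arcsin(0.567739) ≈ 34.5927°  →  A = 180° − 52.8° − 34.5927° ≈ 92.6073° > 0, valid
Candidate 2: C₂ = 180° − C₁ ≈ 145.407°  →  A = 180° − 52.8° − 145.407° ≈ -18.2073° ≤ 0, not a valid triangle

C = 34.59° (one solution)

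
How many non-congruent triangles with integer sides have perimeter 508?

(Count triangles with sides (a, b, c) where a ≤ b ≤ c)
Let a ≤ b ≤ c with a + b + c = 508. The only binding inequality is a + b > c, i.e. 508 − c > c, so c < 508/2; and c ≥ 508/3 since c is the largest side.
So 170 ≤ c ≤ 253. For each c, b runs from ⌈(508 − c)/2⌉ up to c (then a = 508 − b − c satisfies 1 ≤ a ≤ b automatically), giving c − ⌈(508 − c)/2⌉ + 1 choices.
Summing over c: 2 + 3 + 5 + 6 + … + 125 + 126  (84 terms, c = 170, …, 253) = 5376
Check (closed form: nearest integer to p²/48 for even p, (p+3)²/48 for odd p): 508²/48 = 258064/48 ≈ 5376.33 → 5376

5376 triangles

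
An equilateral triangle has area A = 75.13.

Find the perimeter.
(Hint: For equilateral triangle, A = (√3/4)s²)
A = (√3/4)s²  ⇒  s² = 4A/√3 = 4·75.13/√3 = 300.52/1.73205 ≈ 173.505
s ≈ √173.505 ≈ 13.1721
Perimeter = 3s ≈ 3·13.1721 ≈ 39.5164

Perimeter = 39.52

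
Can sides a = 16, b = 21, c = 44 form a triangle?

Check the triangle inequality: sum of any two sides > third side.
a + b vs c: 16 + 21 = 37 ≤ 44  ✗
a + c vs b: 16 + 44 = 60 > 21  ✓
b + c vs a: 21 + 44 = 65 > 16  ✓

No: 16 + 21 = 37 is not > 44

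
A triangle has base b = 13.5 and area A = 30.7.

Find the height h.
A = ½·b·h  ⇒  h = 2A/b = 2·30.7/13.5 = 61.4/13.5 ≈ 4.54815

h = 4.548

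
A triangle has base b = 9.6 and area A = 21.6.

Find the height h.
A = ½·b·h  ⇒  h = 2A/b = 2·21.6/9.6 = 43.2/9.6 ≈ 4.5

h = 4.5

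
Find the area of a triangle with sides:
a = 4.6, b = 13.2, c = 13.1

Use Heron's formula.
s = (4.6 + 13.2 + 13.1)/2 = 30.9/2 = 15.45
s − a = 10.85, s − b = 2.25, s − c = 2.35
s(s−a)(s−b)(s−c) = 15.45·10.85·2.25·2.35 ≈ 886.357
Area = √886.357 ≈ 29.7717

Area = 29.77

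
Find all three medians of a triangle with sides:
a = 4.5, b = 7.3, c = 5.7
Median formula: m_a = ½√(2b² + 2c² − a²) (and cyclically). a² = 20.25, b² = 53.29, c² = 32.49.
m_a = ½√(2·53.29 + 2·32.49 − 20.25) = ½√151.31 ≈ ½·12.3008 ≈ 6.15041
m_b = ½√(2·20.25 + 2·32.49 − 53.29) = ½√52.19 ≈ ½·7.22426 ≈ 3.61213
m_c = ½√(2·20.25 + 2·53.29 − 32.49) = ½√114.59 ≈ ½·10.7047 ≈ 5.35234

m_a = 6.15, m_b = 3.612, m_c = 5.352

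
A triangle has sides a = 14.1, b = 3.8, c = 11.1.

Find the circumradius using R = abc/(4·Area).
First find the area with Heron's formula.
s = (14.1 + 3.8 + 11.1)/2 = 14.5
Area = √(s(s−a)(s−b)(s−c)) = √(14.5·0.4·10.7·3.4) ≈ √211.004 ≈ 14.526
abc = 14.1·3.8·11.1 = 594.738
R = abc/(4·Area) ≈ 594.738/(4·14.526) = 594.738/58.1039 ≈ 10.2358

R = 10.24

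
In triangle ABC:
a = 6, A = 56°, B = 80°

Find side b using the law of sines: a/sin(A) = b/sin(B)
a/sin(A) = b/sin(B)  ⇒  b = a·sin(B)/sin(A) = 6·sin(80°)/sin(56°)
sin(80°) ≈ 0.984808, sin(56°) ≈ 0.829038
b ≈ 6·0.984808/0.829038 ≈ 5.90885/0.829038 ≈ 7.12736

b = 7.127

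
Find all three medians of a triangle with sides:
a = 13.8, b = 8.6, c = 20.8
Median formula: m_a = ½√(2b² + 2c² − a²) (and cyclically). a² = 190.44, b² = 73.96, c² = 432.64.
m_a = ½√(2·73.96 + 2·432.64 − 190.44) = ½√822.76 ≈ ½·28.6838 ≈ 14.3419
m_b = ½√(2·190.44 + 2·432.64 − 73.96) = ½√1172.2 ≈ ½·34.2374 ≈ 17.1187
m_c = ½√(2·190.44 + 2·73.96 − 432.64) = ½√96.16 ≈ ½·9.80612 ≈ 4.90306

m_a = 14.34, m_b = 17.12, m_c = 4.903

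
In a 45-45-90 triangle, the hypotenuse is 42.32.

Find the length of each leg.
In a 45-45-90 triangle hypotenuse = leg·√2, so leg = hypotenuse/√2.
Leg = 42.32/√2 ≈ 42.32/1.41421 ≈ 29.9248

Each leg = 29.92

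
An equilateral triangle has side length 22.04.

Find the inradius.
r = Area/s with s the semi-perimeter.
Area = (√3/4)·22.04² = (√3/4)·485.7616 ≈ 0.433013·485.7616 ≈ 210.341
s = 3·22.04/2 = 33.06
r ≈ 210.341/33.06 ≈ 6.3624
(Equivalently r = side/(2√3) = 22.04/3.4641 ≈ 6.3624.)

r = 6.362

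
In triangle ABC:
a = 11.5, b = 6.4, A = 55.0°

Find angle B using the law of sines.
a/sin(A) = b/sin(B)  ⇒  sin(B) = b·sin(A)/a = 6.4·sin(55.0°)/11.5
sin(55.0°) ≈ 0.819152
sin(B) ≈ 6.4·0.819152/11.5 ≈ 5.24257/11.5 ≈ 0.455876
B = arcsin(0.455876) ≈ 27.1213°
(Since b ≤ a we need B ≤ A, so the obtuse alternative 180° − 27.1213° ≈ 152.879° is rejected.)

B = 27.12°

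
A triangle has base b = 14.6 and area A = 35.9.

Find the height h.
A = ½·b·h  ⇒  h = 2A/b = 2·35.9/14.6 = 71.8/14.6 ≈ 4.91781

h = 4.918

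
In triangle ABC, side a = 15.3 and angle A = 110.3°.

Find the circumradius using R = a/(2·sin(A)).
R = a/(2·sin(A)) = 15.3/(2·sin(110.3°))
sin(110.3°) ≈ 0.937889
R ≈ 15.3/(2·0.937889) = 15.3/1.87578 ≈ 8.15662

R = 8.157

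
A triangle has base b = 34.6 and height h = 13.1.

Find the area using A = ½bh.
A = ½·b·h = ½·34.6·13.1 = ½·453.26 = 226.63

Area = 226.63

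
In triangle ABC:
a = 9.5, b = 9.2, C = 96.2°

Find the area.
Two sides and the included angle (SAS): A = ½·a·b·sin(C) = ½·9.5·9.2·sin(96.2°)
sin(96.2°) ≈ 0.994151
A ≈ ½·87.4·0.994151 = 43.7·0.994151 ≈ 43.4444

Area = 43.44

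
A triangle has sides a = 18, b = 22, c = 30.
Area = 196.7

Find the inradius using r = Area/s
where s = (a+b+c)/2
s = (18 + 22 + 30)/2 = 70/2 = 35
r = Area/s = 196.7/35 ≈ 5.62

r = 5.62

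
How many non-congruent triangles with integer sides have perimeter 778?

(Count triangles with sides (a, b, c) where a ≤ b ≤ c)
Let a ≤ b ≤ c with a + b + c = 778. The only binding inequality is a + b > c, i.e. 778 − c > c, so c < 778/2; and c ≥ 778/3 since c is the largest side.
So 260 ≤ c ≤ 388. For each c, b runs from ⌈(778 − c)/2⌉ up to c (then a = 778 − b − c satisfies 1 ≤ a ≤ b automatically), giving c − ⌈(778 − c)/2⌉ + 1 choices.
Summing over c: 2 + 3 + 5 + 6 + … + 192 + 194  (129 terms, c = 260, …, 388) = 12610
Check (closed form: nearest integer to p²/48 for even p, (p+3)²/48 for odd p): 778²/48 = 605284/48 ≈ 12610.08 → 12610

12610 triangles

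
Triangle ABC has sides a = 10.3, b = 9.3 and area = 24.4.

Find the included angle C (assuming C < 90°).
Area = ½·a·b·sin(C)  ⇒  sin(C) = 2·Area/(a·b) = 2·24.4/(10.3·9.3) = 48.8/95.79 ≈ 0.509448
C = arcsin(0.509448) ≈ 30.6271° (taking the acute solution since C < 90°)

C = 30.63°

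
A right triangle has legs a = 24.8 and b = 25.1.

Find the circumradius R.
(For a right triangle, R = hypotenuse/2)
Hypotenuse c = √(a² + b²) = √(615.04 + 630.01) = √1245.05 ≈ 35.2853
R = c/2 ≈ 35.2853/2 ≈ 17.6426

R = 17.64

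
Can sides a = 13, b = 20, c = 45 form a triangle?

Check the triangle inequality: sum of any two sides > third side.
a + b vs c: 13 + 20 = 33 ≤ 45  ✗
a + c vs b: 13 + 45 = 58 > 20  ✓
b + c vs a: 20 + 45 = 65 > 13  ✓

No: 13 + 20 = 33 is not > 45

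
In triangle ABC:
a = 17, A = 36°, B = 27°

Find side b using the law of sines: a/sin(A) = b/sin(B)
a/sin(A) = b/sin(B)  ⇒  b = a·sin(B)/sin(A) = 17·sin(27°)/sin(36°)
sin(27°) ≈ 0.45399, sin(36°) ≈ 0.587785
b ≈ 17·0.45399/0.587785 ≈ 7.71784/0.587785 ≈ 13.1304

b = 13.13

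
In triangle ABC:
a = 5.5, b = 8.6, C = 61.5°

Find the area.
Two sides and the included angle (SAS): A = ½·a·b·sin(C) = ½·5.5·8.6·sin(61.5°)
sin(61.5°) ≈ 0.878817
A ≈ ½·47.3·0.878817 = 23.65·0.878817 ≈ 20.784

Area = 20.78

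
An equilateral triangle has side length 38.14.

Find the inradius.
r = Area/s with s the semi-perimeter.
Area = (√3/4)·38.14² = (√3/4)·1454.6596 ≈ 0.433013·1454.6596 ≈ 629.886
s = 3·38.14/2 = 57.21
r ≈ 629.886/57.21 ≈ 11.0101
(Equivalently r = side/(2√3) = 38.14/3.4641 ≈ 11.0101.)

r = 11.01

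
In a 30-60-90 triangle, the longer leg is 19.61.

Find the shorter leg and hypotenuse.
In a 30-60-90 triangle the sides are in ratio 1 : √3 : 2, so short leg = long leg/√3 and hypotenuse = 2·(short leg).
Short leg = 19.61/√3 ≈ 19.61/1.73205 ≈ 11.3218
Hypotenuse = 2·11.3218 ≈ 22.6437

Short leg = 11.32, Hypotenuse = 22.64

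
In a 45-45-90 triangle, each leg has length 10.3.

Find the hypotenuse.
In a 45-45-90 triangle the sides are in ratio 1 : 1 : √2, so hypotenuse = leg·√2.
Hypotenuse = 10.3·√2 ≈ 10.3·1.41421 ≈ 14.5664

Hypotenuse = 10.3√2 = 14.57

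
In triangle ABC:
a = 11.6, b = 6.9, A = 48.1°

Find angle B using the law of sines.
a/sin(A) = b/sin(B)  ⇒  sin(B) = b·sin(A)/a = 6.9·sin(48.1°)/11.6
sin(48.1°) ≈ 0.744312
sin(B) ≈ 6.9·0.744312/11.6 ≈ 5.13575/11.6 ≈ 0.442737
B = arcsin(0.442737) ≈ 26.2786°
(Since b ≤ a we need B ≤ A, so the obtuse alternative 180° − 26.2786° ≈ 153.721° is rejected.)

B = 26.28°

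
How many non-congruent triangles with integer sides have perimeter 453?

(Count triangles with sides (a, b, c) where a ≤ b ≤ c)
Let a ≤ b ≤ c with a + b + c = 453. The only binding inequality is a + b > c, i.e. 453 − c > c, so c < 453/2; and c ≥ 453/3 since c is the largest side.
So 151 ≤ c ≤ 226. For each c, b runs from ⌈(453 − c)/2⌉ up to c (then a = 453 − b − c satisfies 1 ≤ a ≤ b automatically), giving c − ⌈(453 − c)/2⌉ + 1 choices.
Summing over c: 1 + 2 + 4 + 5 + … + 112 + 113  (76 terms, c = 151, …, 226) = 4332
Check (closed form: nearest integer to p²/48 for even p, (p+3)²/48 for odd p): (453+3)²/48 = 456²/48 = 207936/48 ≈ 4332.00 → 4332

4332 triangles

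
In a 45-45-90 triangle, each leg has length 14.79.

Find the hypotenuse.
In a 45-45-90 triangle the sides are in ratio 1 : 1 : √2, so hypotenuse = leg·√2.
Hypotenuse = 14.79·√2 ≈ 14.79·1.41421 ≈ 20.9162

Hypotenuse = 14.79√2 = 20.92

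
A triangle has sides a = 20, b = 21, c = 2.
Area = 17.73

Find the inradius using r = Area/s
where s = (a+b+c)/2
s = (20 + 21 + 2)/2 = 43/2 = 21.5
r = Area/s = 17.73/21.5 ≈ 0.824651

r = 0.8247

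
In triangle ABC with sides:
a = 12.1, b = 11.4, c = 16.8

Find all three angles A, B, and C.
Law of cosines for each angle (a² = 146.41, b² = 129.96, c² = 282.24):
cos(A) = (b² + c² − a²)/(2bc) = (129.96 + 282.24 − 146.41)/(2·11.4·16.8) = 265.79/383.04 ≈ 0.693896  ⇒  A ≈ 46.0607°
cos(B) = (a² + c² − b²)/(2ac) = (146.41 + 282.24 − 129.96)/(2·12.1·16.8) = 298.69/406.56 ≈ 0.734676  ⇒  B ≈ 42.7201°
cos(C) = (a² + b² − c²)/(2ab) = (146.41 + 129.96 − 282.24)/(2·12.1·11.4) = -5.87/275.88 ≈ -0.0212774  ⇒  C ≈ 91.2192°
Check: A + B + C ≈ 180°

A = 46.06°, B = 42.72°, C = 91.22°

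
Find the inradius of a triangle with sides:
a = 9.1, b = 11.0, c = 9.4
r = Area/s where s is the semi-perimeter.
s = (9.1 + 11.0 + 9.4)/2 = 29.5/2 = 14.75
Area = √(s(s−a)(s−b)(s−c)) = √(14.75·5.65·3.75·5.35) ≈ √1671.96 ≈ 40.8896
r ≈ 40.8896/14.75 ≈ 2.77218

r = 2.772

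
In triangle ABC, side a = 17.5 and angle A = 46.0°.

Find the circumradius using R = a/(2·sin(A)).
R = a/(2·sin(A)) = 17.5/(2·sin(46.0°))
sin(46.0°) ≈ 0.71934
R ≈ 17.5/(2·0.71934) = 17.5/1.43868 ≈ 12.1639

R = 12.16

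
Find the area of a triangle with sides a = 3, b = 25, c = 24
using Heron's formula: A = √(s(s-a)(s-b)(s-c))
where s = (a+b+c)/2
s = (3 + 25 + 24)/2 = 52/2 = 26
s − a = 23, s − b = 1, s − c = 2
s(s−a)(s−b)(s−c) = 26·23·1·2 = 1196
Area = √1196 ≈ 34.5832

s = 26.0, Area = 34.58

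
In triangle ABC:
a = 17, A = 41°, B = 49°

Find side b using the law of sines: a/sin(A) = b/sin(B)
a/sin(A) = b/sin(B)  ⇒  b = a·sin(B)/sin(A) = 17·sin(49°)/sin(41°)
sin(49°) ≈ 0.75471, sin(41°) ≈ 0.656059
b ≈ 17·0.75471/0.656059 ≈ 12.8301/0.656059 ≈ 19.5563

b = 19.56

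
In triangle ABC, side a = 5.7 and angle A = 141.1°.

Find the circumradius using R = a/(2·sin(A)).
R = a/(2·sin(A)) = 5.7/(2·sin(141.1°))
sin(141.1°) ≈ 0.627963
R ≈ 5.7/(2·0.627963) = 5.7/1.25593 ≈ 4.53848

R = 4.538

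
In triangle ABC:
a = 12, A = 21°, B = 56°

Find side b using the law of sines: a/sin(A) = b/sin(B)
a/sin(A) = b/sin(B)  ⇒  b = a·sin(B)/sin(A) = 12·sin(56°)/sin(21°)
sin(56°) ≈ 0.829038, sin(21°) ≈ 0.358368
b ≈ 12·0.829038/0.358368 ≈ 9.94845/0.358368 ≈ 27.7604

b = 27.76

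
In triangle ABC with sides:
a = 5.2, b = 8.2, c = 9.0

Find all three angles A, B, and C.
Law of cosines for each angle (a² = 27.04, b² = 67.24, c² = 81):
cos(A) = (b² + c² − a²)/(2bc) = (67.24 + 81 − 27.04)/(2·8.2·9.0) = 121.2/147.6 ≈ 0.821138  ⇒  A ≈ 34.8011°
cos(B) = (a² + c² − b²)/(2ac) = (27.04 + 81 − 67.24)/(2·5.2·9.0) = 40.8/93.6 ≈ 0.435897  ⇒  B ≈ 64.1576°
cos(C) = (a² + b² − c²)/(2ab) = (27.04 + 67.24 − 81)/(2·5.2·8.2) = 13.28/85.28 ≈ 0.155722  ⇒  C ≈ 81.0413°
Check: A + B + C ≈ 180°

A = 34.8°, B = 64.16°, C = 81.04°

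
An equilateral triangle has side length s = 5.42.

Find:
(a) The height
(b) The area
(a) The height splits the triangle into two 30-60-90 halves: h = s·√3/2 = 5.42·1.73205/2 ≈ 9.38772/2 ≈ 4.69386
(b) Area = (√3/4)·s² = (√3/4)·5.42² = (√3/4)·29.3764 ≈ 0.433013·29.3764 ≈ 12.7204

Height = 4.694, Area = 12.72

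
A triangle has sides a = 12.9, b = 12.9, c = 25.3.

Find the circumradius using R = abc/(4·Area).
First find the area with Heron's formula.
s = (12.9 + 12.9 + 25.3)/2 = 25.55
Area = √(s(s−a)(s−b)(s−c)) = √(25.55·12.65·12.65·0.25) ≈ √1022.14 ≈ 31.971
abc = 12.9·12.9·25.3 = 4210.173
R = abc/(4·Area) ≈ 4210.173/(4·31.971) = 4210.173/127.884 ≈ 32.9218

R = 32.92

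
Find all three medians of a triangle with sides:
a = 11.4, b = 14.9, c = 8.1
Median formula: m_a = ½√(2b² + 2c² − a²) (and cyclically). a² = 129.96, b² = 222.01, c² = 65.61.
m_a = ½√(2·222.01 + 2·65.61 − 129.96) = ½√445.28 ≈ ½·21.1017 ≈ 10.5508
m_b = ½√(2·129.96 + 2·65.61 − 222.01) = ½√169.13 ≈ ½·13.005 ≈ 6.5025
m_c = ½√(2·129.96 + 2·222.01 − 65.61) = ½√638.33 ≈ ½·25.2652 ≈ 12.6326

m_a = 10.55, m_b = 6.502, m_c = 12.63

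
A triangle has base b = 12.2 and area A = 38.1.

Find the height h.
A = ½·b·h  ⇒  h = 2A/b = 2·38.1/12.2 = 76.2/12.2 ≈ 6.2459

h = 6.246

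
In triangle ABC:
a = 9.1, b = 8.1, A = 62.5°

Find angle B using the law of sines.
a/sin(A) = b/sin(B)  ⇒  sin(B) = b·sin(A)/a = 8.1·sin(62.5°)/9.1
sin(62.5°) ≈ 0.887011
sin(B) ≈ 8.1·0.887011/9.1 ≈ 7.18479/9.1 ≈ 0.789537
B = arcsin(0.789537) ≈ 52.1423°
(Since b ≤ a we need B ≤ A, so the obtuse alternative 180° − 52.1423° ≈ 127.858° is rejected.)

B = 52.14°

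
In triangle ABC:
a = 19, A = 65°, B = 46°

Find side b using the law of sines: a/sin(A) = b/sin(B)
a/sin(A) = b/sin(B)  ⇒  b = a·sin(B)/sin(A) = 19·sin(46°)/sin(65°)
sin(46°) ≈ 0.71934, sin(65°) ≈ 0.906308
b ≈ 19·0.71934/0.906308 ≈ 13.6675/0.906308 ≈ 15.0804

b = 15.08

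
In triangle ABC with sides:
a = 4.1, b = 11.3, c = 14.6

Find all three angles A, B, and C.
Law of cosines for each angle (a² = 16.81, b² = 127.69, c² = 213.16):
cos(A) = (b² + c² − a²)/(2bc) = (127.69 + 213.16 − 16.81)/(2·11.3·14.6) = 324.04/329.96 ≈ 0.982058  ⇒  A ≈ 10.8697°
cos(B) = (a² + c² − b²)/(2ac) = (16.81 + 213.16 − 127.69)/(2·4.1·14.6) = 102.28/119.72 ≈ 0.854327  ⇒  B ≈ 31.3146°
cos(C) = (a² + b² − c²)/(2ab) = (16.81 + 127.69 − 213.16)/(2·4.1·11.3) = -68.66/92.66 ≈ -0.740989  ⇒  C ≈ 137.816°
Check: A + B + C ≈ 180°

A = 10.87°, B = 31.31°, C = 137.8°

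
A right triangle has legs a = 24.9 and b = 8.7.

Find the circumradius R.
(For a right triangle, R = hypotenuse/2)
Hypotenuse c = √(a² + b²) = √(620.01 + 75.69) = √695.7 ≈ 26.3761
R = c/2 ≈ 26.3761/2 ≈ 13.1881

R = 13.19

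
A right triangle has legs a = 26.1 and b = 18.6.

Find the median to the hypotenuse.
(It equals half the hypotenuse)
Hypotenuse c = √(a² + b²) = √(681.21 + 345.96) = √1027.17 ≈ 32.0495
Median to hypotenuse = c/2 ≈ 32.0495/2 ≈ 16.0247

Median = 16.02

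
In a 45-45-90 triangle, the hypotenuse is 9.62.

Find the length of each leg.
In a 45-45-90 triangle hypotenuse = leg·√2, so leg = hypotenuse/√2.
Leg = 9.62/√2 ≈ 9.62/1.41421 ≈ 6.80237

Each leg = 6.802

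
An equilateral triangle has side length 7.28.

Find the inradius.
r = Area/s with s the semi-perimeter.
Area = (√3/4)·7.28² = (√3/4)·52.9984 ≈ 0.433013·52.9984 ≈ 22.949
s = 3·7.28/2 = 10.92
r ≈ 22.949/10.92 ≈ 2.10155
(Equivalently r = side/(2√3) = 7.28/3.4641 ≈ 2.10155.)

r = 2.102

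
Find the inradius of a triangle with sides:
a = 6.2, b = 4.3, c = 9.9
r = Area/s where s is the semi-perimeter.
s = (6.2 + 4.3 + 9.9)/2 = 20.4/2 = 10.2
Area = √(s(s−a)(s−b)(s−c)) = √(10.2·4·5.9·0.3) ≈ √72.216 ≈ 8.498
r ≈ 8.498/10.2 ≈ 0.833137

r = 0.8331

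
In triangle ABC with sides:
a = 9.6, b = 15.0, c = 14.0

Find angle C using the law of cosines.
c² = a² + b² − 2ab·cos(C)  ⇒  cos(C) = (a² + b² − c²)/(2ab)
cos(C) = (9.6² + 15.0² − 14.0²)/(2·9.6·15.0) = (92.16 + 225 − 196)/288 = 121.16/288 ≈ 0.420694
C = arccos(0.420694) ≈ 65.1216°

C = 65.12°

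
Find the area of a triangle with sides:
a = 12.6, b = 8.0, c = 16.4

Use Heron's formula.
s = (12.6 + 8.0 + 16.4)/2 = 37/2 = 18.5
s − a = 5.9, s − b = 10.5, s − c = 2.1
s(s−a)(s−b)(s−c) = 18.5·5.9·10.5·2.1 ≈ 2406.76
Area = √2406.76 ≈ 49.0587

Area = 49.06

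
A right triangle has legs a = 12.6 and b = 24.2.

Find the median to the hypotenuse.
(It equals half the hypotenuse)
Hypotenuse c = √(a² + b²) = √(158.76 + 585.64) = √744.4 ≈ 27.2837
Median to hypotenuse = c/2 ≈ 27.2837/2 ≈ 13.6418

Median = 13.64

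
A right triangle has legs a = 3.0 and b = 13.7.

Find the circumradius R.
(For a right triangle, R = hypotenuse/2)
Hypotenuse c = √(a² + b²) = √(9 + 187.69) = √196.69 ≈ 14.0246
R = c/2 ≈ 14.0246/2 ≈ 7.01231

R = 7.012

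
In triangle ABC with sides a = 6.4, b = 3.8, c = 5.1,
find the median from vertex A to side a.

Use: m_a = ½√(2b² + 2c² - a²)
m_a = ½√(2·3.8² + 2·5.1² − 6.4²) = ½√(2·14.44 + 2·26.01 − 40.96) = ½√(28.88 + 52.02 − 40.96) = ½√39.94
√39.94 ≈ 6.31981, so m_a ≈ 3.15991

m_a = 3.16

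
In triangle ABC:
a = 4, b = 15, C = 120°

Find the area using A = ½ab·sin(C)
A = ½·a·b·sin(C) = ½·4·15·sin(120°)
sin(120°) ≈ 0.866025
A ≈ ½·60·0.866025 = 30·0.866025 ≈ 25.9808

Area = 25.98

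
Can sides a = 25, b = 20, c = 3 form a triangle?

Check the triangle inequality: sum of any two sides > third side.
a + b vs c: 25 + 20 = 45 > 3  ✓
a + c vs b: 25 + 3 = 28 > 20  ✓
b + c vs a: 20 + 3 = 23 ≤ 25  ✗

No: 20 + 3 = 23 is not > 25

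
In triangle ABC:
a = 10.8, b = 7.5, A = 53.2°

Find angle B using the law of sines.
a/sin(A) = b/sin(B)  ⇒  sin(B) = b·sin(A)/a = 7.5·sin(53.2°)/10.8
sin(53.2°) ≈ 0.800731
sin(B) ≈ 7.5·0.800731/10.8 ≈ 6.00549/10.8 ≈ 0.556063
B = arcsin(0.556063) ≈ 33.784°
(Since b ≤ a we need B ≤ A, so the obtuse alternative 180° − 33.784° ≈ 146.216° is rejected.)

B = 33.78°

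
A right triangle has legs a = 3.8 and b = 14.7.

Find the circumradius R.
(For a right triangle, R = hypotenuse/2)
Hypotenuse c = √(a² + b²) = √(14.44 + 216.09) = √230.53 ≈ 15.1832
R = c/2 ≈ 15.1832/2 ≈ 7.59161

R = 7.592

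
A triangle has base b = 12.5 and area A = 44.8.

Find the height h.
A = ½·b·h  ⇒  h = 2A/b = 2·44.8/12.5 = 89.6/12.5 ≈ 7.168

h = 7.168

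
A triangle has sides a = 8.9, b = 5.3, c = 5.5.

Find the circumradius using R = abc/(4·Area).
First find the area with Heron's formula.
s = (8.9 + 5.3 + 5.5)/2 = 9.85
Area = √(s(s−a)(s−b)(s−c)) = √(9.85·0.95·4.55·4.35) ≈ √185.208 ≈ 13.6091
abc = 8.9·5.3·5.5 = 259.435
R = abc/(4·Area) ≈ 259.435/(4·13.6091) = 259.435/54.4365 ≈ 4.76583

R = 4.766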